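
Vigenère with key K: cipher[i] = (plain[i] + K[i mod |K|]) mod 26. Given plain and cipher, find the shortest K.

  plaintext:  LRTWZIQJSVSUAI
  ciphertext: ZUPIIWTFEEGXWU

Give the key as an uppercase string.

  i= 0: Z-L = 14 → O
  i= 1: U-R =  3 → D
  i= 2: P-T = 22 → W
  i= 3: I-W = 12 → M
  i= 4: I-Z =  9 → J
  i= 5: W-I = 14 → O
  i= 6: T-Q =  3 → D
  i= 7: F-J = 22 → W
  i= 8: E-S = 12 → M
  i= 9: E-V =  9 → J
  i=10: G-S = 14 → O
  i=11: X-U =  3 → D
  i=12: W-A = 22 → W
  i=13: U-I = 12 → M
  shifts repeat with period 5: ODWMJ

ODWMJ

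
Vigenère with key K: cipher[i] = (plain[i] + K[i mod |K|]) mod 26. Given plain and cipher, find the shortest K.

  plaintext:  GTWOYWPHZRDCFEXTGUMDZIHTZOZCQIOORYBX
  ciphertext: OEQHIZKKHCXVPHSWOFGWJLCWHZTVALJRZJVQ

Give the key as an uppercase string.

ILUTKDVD

  i= 0: O-G =  8 → I
  i= 1: E-T = 11 → L
  i= 2: Q-W = 20 → U
  i= 3: H-O = 19 → T
  i= 4: I-Y = 10 → K
  i= 5: Z-W =  3 → D
  i= 6: K-P = 21 → V
  i= 7: K-H =  3 → D
  i= 8: H-Z =  8 → I
  i= 9: C-R = 11 → L
  i=10: X-D = 20 → U
  i=11: V-C = 19 → T
  i=12: P-F = 10 → K
  i=13: H-E =  3 → D
  i=14: S-X = 21 → V
  i=15: W-T =  3 → D
  i=16: O-G =  8 → I
  i=17: F-U = 11 → L
  i=18: G-M = 20 → U
  i=19: W-D = 19 → T
  i=20: J-Z = 10 → K
  i=21: L-I =  3 → D
  i=22: C-H = 21 → V
  i=23: W-T =  3 → D
  i=24: H-Z =  8 → I
  i=25: Z-O = 11 → L
  i=26: T-Z = 20 → U
  i=27: V-C = 19 → T
  i=28: A-Q = 10 → K
  i=29: L-I =  3 → D
  i=30: J-O = 21 → V
  i=31: R-O =  3 → D
  i=32: Z-R =  8 → I
  i=33: J-Y = 11 → L
  i=34: V-B = 20 → U
  i=35: Q-X = 19 → T
  shifts repeat with period 8: ILUTKDVD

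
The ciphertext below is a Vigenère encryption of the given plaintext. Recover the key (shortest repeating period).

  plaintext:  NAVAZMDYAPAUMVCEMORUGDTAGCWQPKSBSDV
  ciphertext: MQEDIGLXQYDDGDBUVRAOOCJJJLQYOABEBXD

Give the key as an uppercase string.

ZQJDJUI

  i= 0: M-N = 25 → Z
  i= 1: Q-A = 16 → Q
  i= 2: E-V =  9 → J
  i= 3: D-A =  3 → D
  i= 4: I-Z =  9 → J
  i= 5: G-M = 20 → U
  i= 6: L-D =  8 → I
  i= 7: X-Y = 25 → Z
  i= 8: Q-A = 16 → Q
  i= 9: Y-P =  9 → J
  i=10: D-A =  3 → D
  i=11: D-U =  9 → J
  i=12: G-M = 20 → U
  i=13: D-V =  8 → I
  i=14: B-C = 25 → Z
  i=15: U-E = 16 → Q
  i=16: V-M =  9 → J
  i=17: R-O =  3 → D
  i=18: A-R =  9 → J
  i=19: O-U = 20 → U
  i=20: O-G =  8 → I
  i=21: C-D = 25 → Z
  i=22: J-T = 16 → Q
  i=23: J-A =  9 → J
  i=24: J-G =  3 → D
  i=25: L-C =  9 → J
  i=26: Q-W = 20 → U
  i=27: Y-Q =  8 → I
  i=28: O-P = 25 → Z
  i=29: A-K = 16 → Q
  i=30: B-S =  9 → J
  i=31: E-B =  3 → D
  i=32: B-S =  9 → J
  i=33: X-D = 20 → U
  i=34: D-V =  8 → I
  shifts repeat with period 7: ZQJDJUI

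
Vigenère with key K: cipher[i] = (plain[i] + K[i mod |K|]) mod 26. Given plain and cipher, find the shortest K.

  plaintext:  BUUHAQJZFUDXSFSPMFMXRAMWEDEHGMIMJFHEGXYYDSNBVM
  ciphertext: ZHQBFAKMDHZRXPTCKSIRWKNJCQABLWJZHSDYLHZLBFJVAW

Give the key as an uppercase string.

  i= 0: Z-B = 24 → Y
  i= 1: H-U = 13 → N
  i= 2: Q-U = 22 → W
  i= 3: B-H = 20 → U
  i= 4: F-A =  5 → F
  i= 5: A-Q = 10 → K
  i= 6: K-J =  1 → B
  i= 7: M-Z = 13 → N
  i= 8: D-F = 24 → Y
  i= 9: H-U = 13 → N
  i=10: Z-D = 22 → W
  i=11: R-X = 20 → U
  i=12: X-S =  5 → F
  i=13: P-F = 10 → K
  i=14: T-S =  1 → B
  i=15: C-P = 13 → N
  i=16: K-M = 24 → Y
  i=17: S-F = 13 → N
  i=18: I-M = 22 → W
  i=19: R-X = 20 → U
  i=20: W-R =  5 → F
  i=21: K-A = 10 → K
  i=22: N-M =  1 → B
  i=23: J-W = 13 → N
  i=24: C-E = 24 → Y
  i=25: Q-D = 13 → N
  i=26: A-E = 22 → W
  i=27: B-H = 20 → U
  i=28: L-G =  5 → F
  i=29: W-M = 10 → K
  i=30: J-I =  1 → B
  i=31: Z-M = 13 → N
  i=32: H-J = 24 → Y
  i=33: S-F = 13 → N
  i=34: D-H = 22 → W
  i=35: Y-E = 20 → U
  i=36: L-G =  5 → F
  i=37: H-X = 10 → K
  i=38: Z-Y =  1 → B
  i=39: L-Y = 13 → N
  i=40: B-D = 24 → Y
  i=41: F-S = 13 → N
  i=42: J-N = 22 → W
  i=43: V-B = 20 → U
  i=44: A-V =  5 → F
  i=45: W-M = 10 → K
  shifts repeat with period 8: YNWUFKBN

YNWUFKBN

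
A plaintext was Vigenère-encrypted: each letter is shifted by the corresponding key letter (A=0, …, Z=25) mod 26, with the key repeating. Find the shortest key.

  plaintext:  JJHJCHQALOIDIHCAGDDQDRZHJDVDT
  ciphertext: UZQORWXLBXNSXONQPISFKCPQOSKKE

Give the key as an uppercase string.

LQJFPPH

  i= 0: U-J = 11 → L
  i= 1: Z-J = 16 → Q
  i= 2: Q-H =  9 → J
  i= 3: O-J =  5 → F
  i= 4: R-C = 15 → P
  i= 5: W-H = 15 → P
  i= 6: X-Q =  7 → H
  i= 7: L-A = 11 → L
  i= 8: B-L = 16 → Q
  i= 9: X-O =  9 → J
  i=10: N-I =  5 → F
  i=11: S-D = 15 → P
  i=12: X-I = 15 → P
  i=13: O-H =  7 → H
  i=14: N-C = 11 → L
  i=15: Q-A = 16 → Q
  i=16: P-G =  9 → J
  i=17: I-D =  5 → F
  i=18: S-D = 15 → P
  i=19: F-Q = 15 → P
  i=20: K-D =  7 → H
  i=21: C-R = 11 → L
  i=22: P-Z = 16 → Q
  i=23: Q-H =  9 → J
  i=24: O-J =  5 → F
  i=25: S-D = 15 → P
  i=26: K-V = 15 → P
  i=27: K-D =  7 → H
  i=28: E-T = 11 → L
  shifts repeat with period 7: LQJFPPH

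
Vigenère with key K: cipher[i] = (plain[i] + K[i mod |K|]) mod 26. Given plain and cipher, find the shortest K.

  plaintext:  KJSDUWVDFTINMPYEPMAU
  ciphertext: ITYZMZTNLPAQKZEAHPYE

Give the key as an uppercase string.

  i= 0: I-K = 24 → Y
  i= 1: T-J = 10 → K
  i= 2: Y-S =  6 → G
  i= 3: Z-D = 22 → W
  i= 4: M-U = 18 → S
  i= 5: Z-W =  3 → D
  i= 6: T-V = 24 → Y
  i= 7: N-D = 10 → K
  i= 8: L-F =  6 → G
  i= 9: P-T = 22 → W
  i=10: A-I = 18 → S
  i=11: Q-N =  3 → D
  i=12: K-M = 24 → Y
  i=13: Z-P = 10 → K
  i=14: E-Y =  6 → G
  i=15: A-E = 22 → W
  i=16: H-P = 18 → S
  i=17: P-M =  3 → D
  i=18: Y-A = 24 → Y
  i=19: E-U = 10 → K
  shifts repeat with period 6: YKGWSD

YKGWSD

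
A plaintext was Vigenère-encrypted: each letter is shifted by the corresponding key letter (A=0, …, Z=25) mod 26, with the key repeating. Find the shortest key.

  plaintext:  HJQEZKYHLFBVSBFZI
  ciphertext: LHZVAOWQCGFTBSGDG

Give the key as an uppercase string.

  i= 0: L-H =  4 → E
  i= 1: H-J = 24 → Y
  i= 2: Z-Q =  9 → J
  i= 3: V-E = 17 → R
  i= 4: A-Z =  1 → B
  i= 5: O-K =  4 → E
  i= 6: W-Y = 24 → Y
  i= 7: Q-H =  9 → J
  i= 8: C-L = 17 → R
  i= 9: G-F =  1 → B
  i=10: F-B =  4 → E
  i=11: T-V = 24 → Y
  i=12: B-S =  9 → J
  i=13: S-B = 17 → R
  i=14: G-F =  1 → B
  i=15: D-Z =  4 → E
  i=16: G-I = 24 → Y
  shifts repeat with period 5: EYJRB

EYJRB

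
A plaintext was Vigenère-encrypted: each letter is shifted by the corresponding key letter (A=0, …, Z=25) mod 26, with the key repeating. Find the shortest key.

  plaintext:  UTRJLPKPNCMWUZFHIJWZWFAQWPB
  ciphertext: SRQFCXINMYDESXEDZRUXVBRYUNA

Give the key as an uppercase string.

  i= 0: S-U = 24 → Y
  i= 1: R-T = 24 → Y
  i= 2: Q-R = 25 → Z
  i= 3: F-J = 22 → W
  i= 4: C-L = 17 → R
  i= 5: X-P =  8 → I
  i= 6: I-K = 24 → Y
  i= 7: N-P = 24 → Y
  i= 8: M-N = 25 → Z
  i= 9: Y-C = 22 → W
  i=10: D-M = 17 → R
  i=11: E-W =  8 → I
  i=12: S-U = 24 → Y
  i=13: X-Z = 24 → Y
  i=14: E-F = 25 → Z
  i=15: D-H = 22 → W
  i=16: Z-I = 17 → R
  i=17: R-J =  8 → I
  i=18: U-W = 24 → Y
  i=19: X-Z = 24 → Y
  i=20: V-W = 25 → Z
  i=21: B-F = 22 → W
  i=22: R-A = 17 → R
  i=23: Y-Q =  8 → I
  i=24: U-W = 24 → Y
  i=25: N-P = 24 → Y
  i=26: A-B = 25 → Z
  shifts repeat with period 6: YYZWRI

YYZWRI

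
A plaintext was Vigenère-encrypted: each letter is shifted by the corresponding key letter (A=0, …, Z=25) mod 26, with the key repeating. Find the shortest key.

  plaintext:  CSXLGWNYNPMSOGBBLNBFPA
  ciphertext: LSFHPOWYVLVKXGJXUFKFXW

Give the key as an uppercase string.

JAIWJS

  i= 0: L-C =  9 → J
  i= 1: S-S =  0 → A
  i= 2: F-X =  8 → I
  i= 3: H-L = 22 → W
  i= 4: P-G =  9 → J
  i= 5: O-W = 18 → S
  i= 6: W-N =  9 → J
  i= 7: Y-Y =  0 → A
  i= 8: V-N =  8 → I
  i= 9: L-P = 22 → W
  i=10: V-M =  9 → J
  i=11: K-S = 18 → S
  i=12: X-O =  9 → J
  i=13: G-G =  0 → A
  i=14: J-B =  8 → I
  i=15: X-B = 22 → W
  i=16: U-L =  9 → J
  i=17: F-N = 18 → S
  i=18: K-B =  9 → J
  i=19: F-F =  0 → A
  i=20: X-P =  8 → I
  i=21: W-A = 22 → W
  shifts repeat with period 6: JAIWJS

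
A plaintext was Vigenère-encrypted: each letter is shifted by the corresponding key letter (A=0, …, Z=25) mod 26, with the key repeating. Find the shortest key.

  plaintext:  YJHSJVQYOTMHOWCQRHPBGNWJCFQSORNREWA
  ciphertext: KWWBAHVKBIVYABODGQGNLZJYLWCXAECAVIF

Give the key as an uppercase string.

MNPJRMF

  i= 0: K-Y = 12 → M
  i= 1: W-J = 13 → N
  i= 2: W-H = 15 → P
  i= 3: B-S =  9 → J
  i= 4: A-J = 17 → R
  i= 5: H-V = 12 → M
  i= 6: V-Q =  5 → F
  i= 7: K-Y = 12 → M
  i= 8: B-O = 13 → N
  i= 9: I-T = 15 → P
  i=10: V-M =  9 → J
  i=11: Y-H = 17 → R
  i=12: A-O = 12 → M
  i=13: B-W =  5 → F
  i=14: O-C = 12 → M
  i=15: D-Q = 13 → N
  i=16: G-R = 15 → P
  i=17: Q-H =  9 → J
  i=18: G-P = 17 → R
  i=19: N-B = 12 → M
  i=20: L-G =  5 → F
  i=21: Z-N = 12 → M
  i=22: J-W = 13 → N
  i=23: Y-J = 15 → P
  i=24: L-C =  9 → J
  i=25: W-F = 17 → R
  i=26: C-Q = 12 → M
  i=27: X-S =  5 → F
  i=28: A-O = 12 → M
  i=29: E-R = 13 → N
  i=30: C-N = 15 → P
  i=31: A-R =  9 → J
  i=32: V-E = 17 → R
  i=33: I-W = 12 → M
  i=34: F-A =  5 → F
  shifts repeat with period 7: MNPJRMF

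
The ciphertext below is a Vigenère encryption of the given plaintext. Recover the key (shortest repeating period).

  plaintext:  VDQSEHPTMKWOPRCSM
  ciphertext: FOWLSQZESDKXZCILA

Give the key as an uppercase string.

KLGTOJ

  i= 0: F-V = 10 → K
  i= 1: O-D = 11 → L
  i= 2: W-Q =  6 → G
  i= 3: L-S = 19 → T
  i= 4: S-E = 14 → O
  i= 5: Q-H =  9 → J
  i= 6: Z-P = 10 → K
  i= 7: E-T = 11 → L
  i= 8: S-M =  6 → G
  i= 9: D-K = 19 → T
  i=10: K-W = 14 → O
  i=11: X-O =  9 → J
  i=12: Z-P = 10 → K
  i=13: C-R = 11 → L
  i=14: I-C =  6 → G
  i=15: L-S = 19 → T
  i=16: A-M = 14 → O
  shifts repeat with period 6: KLGTOJ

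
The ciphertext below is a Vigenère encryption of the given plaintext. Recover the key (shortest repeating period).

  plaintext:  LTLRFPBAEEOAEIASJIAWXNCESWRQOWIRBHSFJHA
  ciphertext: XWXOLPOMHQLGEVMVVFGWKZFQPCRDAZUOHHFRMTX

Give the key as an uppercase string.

MDMXGAN

  i= 0: X-L = 12 → M
  i= 1: W-T =  3 → D
  i= 2: X-L = 12 → M
  i= 3: O-R = 23 → X
  i= 4: L-F =  6 → G
  i= 5: P-P =  0 → A
  i= 6: O-B = 13 → N
  i= 7: M-A = 12 → M
  i= 8: H-E =  3 → D
  i= 9: Q-E = 12 → M
  i=10: L-O = 23 → X
  i=11: G-A =  6 → G
  i=12: E-E =  0 → A
  i=13: V-I = 13 → N
  i=14: M-A = 12 → M
  i=15: V-S =  3 → D
  i=16: V-J = 12 → M
  i=17: F-I = 23 → X
  i=18: G-A =  6 → G
  i=19: W-W =  0 → A
  i=20: K-X = 13 → N
  i=21: Z-N = 12 → M
  i=22: F-C =  3 → D
  i=23: Q-E = 12 → M
  i=24: P-S = 23 → X
  i=25: C-W =  6 → G
  i=26: R-R =  0 → A
  i=27: D-Q = 13 → N
  i=28: A-O = 12 → M
  i=29: Z-W =  3 → D
  i=30: U-I = 12 → M
  i=31: O-R = 23 → X
  i=32: H-B =  6 → G
  i=33: H-H =  0 → A
  i=34: F-S = 13 → N
  i=35: R-F = 12 → M
  i=36: M-J =  3 → D
  i=37: T-H = 12 → M
  i=38: X-A = 23 → X
  shifts repeat with period 7: MDMXGAN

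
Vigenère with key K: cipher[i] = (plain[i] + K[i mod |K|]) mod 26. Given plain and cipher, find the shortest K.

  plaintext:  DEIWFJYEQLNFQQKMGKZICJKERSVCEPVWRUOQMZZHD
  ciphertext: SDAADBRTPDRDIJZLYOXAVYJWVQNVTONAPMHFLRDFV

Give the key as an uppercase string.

  i= 0: S-D = 15 → P
  i= 1: D-E = 25 → Z
  i= 2: A-I = 18 → S
  i= 3: A-W =  4 → E
  i= 4: D-F = 24 → Y
  i= 5: B-J = 18 → S
  i= 6: R-Y = 19 → T
  i= 7: T-E = 15 → P
  i= 8: P-Q = 25 → Z
  i= 9: D-L = 18 → S
  i=10: R-N =  4 → E
  i=11: D-F = 24 → Y
  i=12: I-Q = 18 → S
  i=13: J-Q = 19 → T
  i=14: Z-K = 15 → P
  i=15: L-M = 25 → Z
  i=16: Y-G = 18 → S
  i=17: O-K =  4 → E
  i=18: X-Z = 24 → Y
  i=19: A-I = 18 → S
  i=20: V-C = 19 → T
  i=21: Y-J = 15 → P
  i=22: J-K = 25 → Z
  i=23: W-E = 18 → S
  i=24: V-R =  4 → E
  i=25: Q-S = 24 → Y
  i=26: N-V = 18 → S
  i=27: V-C = 19 → T
  i=28: T-E = 15 → P
  i=29: O-P = 25 → Z
  i=30: N-V = 18 → S
  i=31: A-W =  4 → E
  i=32: P-R = 24 → Y
  i=33: M-U = 18 → S
  i=34: H-O = 19 → T
  i=35: F-Q = 15 → P
  i=36: L-M = 25 → Z
  i=37: R-Z = 18 → S
  i=38: D-Z =  4 → E
  i=39: F-H = 24 → Y
  i=40: V-D = 18 → S
  shifts repeat with period 7: PZSEYST

PZSEYST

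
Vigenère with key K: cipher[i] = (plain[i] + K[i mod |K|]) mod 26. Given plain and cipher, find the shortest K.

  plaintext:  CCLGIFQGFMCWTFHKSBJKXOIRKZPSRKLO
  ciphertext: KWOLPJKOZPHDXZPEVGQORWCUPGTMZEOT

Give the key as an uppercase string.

  i= 0: K-C =  8 → I
  i= 1: W-C = 20 → U
  i= 2: O-L =  3 → D
  i= 3: L-G =  5 → F
  i= 4: P-I =  7 → H
  i= 5: J-F =  4 → E
  i= 6: K-Q = 20 → U
  i= 7: O-G =  8 → I
  i= 8: Z-F = 20 → U
  i= 9: P-M =  3 → D
  i=10: H-C =  5 → F
  i=11: D-W =  7 → H
  i=12: X-T =  4 → E
  i=13: Z-F = 20 → U
  i=14: P-H =  8 → I
  i=15: E-K = 20 → U
  i=16: V-S =  3 → D
  i=17: G-B =  5 → F
  i=18: Q-J =  7 → H
  i=19: O-K =  4 → E
  i=20: R-X = 20 → U
  i=21: W-O =  8 → I
  i=22: C-I = 20 → U
  i=23: U-R =  3 → D
  i=24: P-K =  5 → F
  i=25: G-Z =  7 → H
  i=26: T-P =  4 → E
  i=27: M-S = 20 → U
  i=28: Z-R =  8 → I
  i=29: E-K = 20 → U
  i=30: O-L =  3 → D
  i=31: T-O =  5 → F
  shifts repeat with period 7: IUDFHEU

IUDFHEU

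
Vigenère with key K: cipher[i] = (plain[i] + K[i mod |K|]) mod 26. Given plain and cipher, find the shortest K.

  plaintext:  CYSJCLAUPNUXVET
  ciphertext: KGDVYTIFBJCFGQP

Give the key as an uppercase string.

  i= 0: K-C =  8 → I
  i= 1: G-Y =  8 → I
  i= 2: D-S = 11 → L
  i= 3: V-J = 12 → M
  i= 4: Y-C = 22 → W
  i= 5: T-L =  8 → I
  i= 6: I-A =  8 → I
  i= 7: F-U = 11 → L
  i= 8: B-P = 12 → M
  i= 9: J-N = 22 → W
  i=10: C-U =  8 → I
  i=11: F-X =  8 → I
  i=12: G-V = 11 → L
  i=13: Q-E = 12 → M
  i=14: P-T = 22 → W
  shifts repeat with period 5: IILMW

IILMW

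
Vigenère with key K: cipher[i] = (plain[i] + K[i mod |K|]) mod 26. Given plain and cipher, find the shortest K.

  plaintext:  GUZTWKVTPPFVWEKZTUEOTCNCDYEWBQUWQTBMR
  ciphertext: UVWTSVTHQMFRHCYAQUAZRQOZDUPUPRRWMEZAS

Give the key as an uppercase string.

OBXAWLY

  i= 0: U-G = 14 → O
  i= 1: V-U =  1 → B
  i= 2: W-Z = 23 → X
  i= 3: T-T =  0 → A
  i= 4: S-W = 22 → W
  i= 5: V-K = 11 → L
  i= 6: T-V = 24 → Y
  i= 7: H-T = 14 → O
  i= 8: Q-P =  1 → B
  i= 9: M-P = 23 → X
  i=10: F-F =  0 → A
  i=11: R-V = 22 → W
  i=12: H-W = 11 → L
  i=13: C-E = 24 → Y
  i=14: Y-K = 14 → O
  i=15: A-Z =  1 → B
  i=16: Q-T = 23 → X
  i=17: U-U =  0 → A
  i=18: A-E = 22 → W
  i=19: Z-O = 11 → L
  i=20: R-T = 24 → Y
  i=21: Q-C = 14 → O
  i=22: O-N =  1 → B
  i=23: Z-C = 23 → X
  i=24: D-D =  0 → A
  i=25: U-Y = 22 → W
  i=26: P-E = 11 → L
  i=27: U-W = 24 → Y
  i=28: P-B = 14 → O
  i=29: R-Q =  1 → B
  i=30: R-U = 23 → X
  i=31: W-W =  0 → A
  i=32: M-Q = 22 → W
  i=33: E-T = 11 → L
  i=34: Z-B = 24 → Y
  i=35: A-M = 14 → O
  i=36: S-R =  1 → B
  shifts repeat with period 7: OBXAWLY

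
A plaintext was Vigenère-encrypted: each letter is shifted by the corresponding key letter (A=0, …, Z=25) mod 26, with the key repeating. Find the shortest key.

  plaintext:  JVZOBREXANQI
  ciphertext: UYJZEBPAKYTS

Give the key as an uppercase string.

LDK

  i= 0: U-J = 11 → L
  i= 1: Y-V =  3 → D
  i= 2: J-Z = 10 → K
  i= 3: Z-O = 11 → L
  i= 4: E-B =  3 → D
  i= 5: B-R = 10 → K
  i= 6: P-E = 11 → L
  i= 7: A-X =  3 → D
  i= 8: K-A = 10 → K
  i= 9: Y-N = 11 → L
  i=10: T-Q =  3 → D
  i=11: S-I = 10 → K
  shifts repeat with period 3: LDK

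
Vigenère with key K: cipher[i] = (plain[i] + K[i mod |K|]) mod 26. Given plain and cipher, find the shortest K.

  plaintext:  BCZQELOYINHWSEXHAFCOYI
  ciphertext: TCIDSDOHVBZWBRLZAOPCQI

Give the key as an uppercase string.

  i= 0: T-B = 18 → S
  i= 1: C-C =  0 → A
  i= 2: I-Z =  9 → J
  i= 3: D-Q = 13 → N
  i= 4: S-E = 14 → O
  i= 5: D-L = 18 → S
  i= 6: O-O =  0 → A
  i= 7: H-Y =  9 → J
  i= 8: V-I = 13 → N
  i= 9: B-N = 14 → O
  i=10: Z-H = 18 → S
  i=11: W-W =  0 → A
  i=12: B-S =  9 → J
  i=13: R-E = 13 → N
  i=14: L-X = 14 → O
  i=15: Z-H = 18 → S
  i=16: A-A =  0 → A
  i=17: O-F =  9 → J
  i=18: P-C = 13 → N
  i=19: C-O = 14 → O
  i=20: Q-Y = 18 → S
  i=21: I-I =  0 → A
  shifts repeat with period 5: SAJNO

SAJNO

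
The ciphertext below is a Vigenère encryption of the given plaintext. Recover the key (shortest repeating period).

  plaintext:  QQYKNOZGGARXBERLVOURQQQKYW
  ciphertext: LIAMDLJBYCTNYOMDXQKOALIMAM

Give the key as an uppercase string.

VSCCQXK

  i= 0: L-Q = 21 → V
  i= 1: I-Q = 18 → S
  i= 2: A-Y =  2 → C
  i= 3: M-K =  2 → C
  i= 4: D-N = 16 → Q
  i= 5: L-O = 23 → X
  i= 6: J-Z = 10 → K
  i= 7: B-G = 21 → V
  i= 8: Y-G = 18 → S
  i= 9: C-A =  2 → C
  i=10: T-R =  2 → C
  i=11: N-X = 16 → Q
  i=12: Y-B = 23 → X
  i=13: O-E = 10 → K
  i=14: M-R = 21 → V
  i=15: D-L = 18 → S
  i=16: X-V =  2 → C
  i=17: Q-O =  2 → C
  i=18: K-U = 16 → Q
  i=19: O-R = 23 → X
  i=20: A-Q = 10 → K
  i=21: L-Q = 21 → V
  i=22: I-Q = 18 → S
  i=23: M-K =  2 → C
  i=24: A-Y =  2 → C
  i=25: M-W = 16 → Q
  shifts repeat with period 7: VSCCQXK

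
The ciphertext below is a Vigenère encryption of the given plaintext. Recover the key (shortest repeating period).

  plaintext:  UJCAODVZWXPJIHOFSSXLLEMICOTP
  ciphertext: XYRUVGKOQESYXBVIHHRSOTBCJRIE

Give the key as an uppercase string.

  i= 0: X-U =  3 → D
  i= 1: Y-J = 15 → P
  i= 2: R-C = 15 → P
  i= 3: U-A = 20 → U
  i= 4: V-O =  7 → H
  i= 5: G-D =  3 → D
  i= 6: K-V = 15 → P
  i= 7: O-Z = 15 → P
  i= 8: Q-W = 20 → U
  i= 9: E-X =  7 → H
  i=10: S-P =  3 → D
  i=11: Y-J = 15 → P
  i=12: X-I = 15 → P
  i=13: B-H = 20 → U
  i=14: V-O =  7 → H
  i=15: I-F =  3 → D
  i=16: H-S = 15 → P
  i=17: H-S = 15 → P
  i=18: R-X = 20 → U
  i=19: S-L =  7 → H
  i=20: O-L =  3 → D
  i=21: T-E = 15 → P
  i=22: B-M = 15 → P
  i=23: C-I = 20 → U
  i=24: J-C =  7 → H
  i=25: R-O =  3 → D
  i=26: I-T = 15 → P
  i=27: E-P = 15 → P
  shifts repeat with period 5: DPPUH

DPPUH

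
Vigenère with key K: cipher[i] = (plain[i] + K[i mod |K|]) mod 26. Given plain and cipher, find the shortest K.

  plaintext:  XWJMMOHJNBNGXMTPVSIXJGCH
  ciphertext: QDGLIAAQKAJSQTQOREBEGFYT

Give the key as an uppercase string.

THXZWM

  i= 0: Q-X = 19 → T
  i= 1: D-W =  7 → H
  i= 2: G-J = 23 → X
  i= 3: L-M = 25 → Z
  i= 4: I-M = 22 → W
  i= 5: A-O = 12 → M
  i= 6: A-H = 19 → T
  i= 7: Q-J =  7 → H
  i= 8: K-N = 23 → X
  i= 9: A-B = 25 → Z
  i=10: J-N = 22 → W
  i=11: S-G = 12 → M
  i=12: Q-X = 19 → T
  i=13: T-M =  7 → H
  i=14: Q-T = 23 → X
  i=15: O-P = 25 → Z
  i=16: R-V = 22 → W
  i=17: E-S = 12 → M
  i=18: B-I = 19 → T
  i=19: E-X =  7 → H
  i=20: G-J = 23 → X
  i=21: F-G = 25 → Z
  i=22: Y-C = 22 → W
  i=23: T-H = 12 → M
  shifts repeat with period 6: THXZWM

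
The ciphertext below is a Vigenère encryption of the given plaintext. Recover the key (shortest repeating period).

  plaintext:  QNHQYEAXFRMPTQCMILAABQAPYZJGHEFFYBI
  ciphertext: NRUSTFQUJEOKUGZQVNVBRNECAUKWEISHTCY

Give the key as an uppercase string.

  i= 0: N-Q = 23 → X
  i= 1: R-N =  4 → E
  i= 2: U-H = 13 → N
  i= 3: S-Q =  2 → C
  i= 4: T-Y = 21 → V
  i= 5: F-E =  1 → B
  i= 6: Q-A = 16 → Q
  i= 7: U-X = 23 → X
  i= 8: J-F =  4 → E
  i= 9: E-R = 13 → N
  i=10: O-M =  2 → C
  i=11: K-P = 21 → V
  i=12: U-T =  1 → B
  i=13: G-Q = 16 → Q
  i=14: Z-C = 23 → X
  i=15: Q-M =  4 → E
  i=16: V-I = 13 → N
  i=17: N-L =  2 → C
  i=18: V-A = 21 → V
  i=19: B-A =  1 → B
  i=20: R-B = 16 → Q
  i=21: N-Q = 23 → X
  i=22: E-A =  4 → E
  i=23: C-P = 13 → N
  i=24: A-Y =  2 → C
  i=25: U-Z = 21 → V
  i=26: K-J =  1 → B
  i=27: W-G = 16 → Q
  i=28: E-H = 23 → X
  i=29: I-E =  4 → E
  i=30: S-F = 13 → N
  i=31: H-F =  2 → C
  i=32: T-Y = 21 → V
  i=33: C-B =  1 → B
  i=34: Y-I = 16 → Q
  shifts repeat with period 7: XENCVBQ

XENCVBQ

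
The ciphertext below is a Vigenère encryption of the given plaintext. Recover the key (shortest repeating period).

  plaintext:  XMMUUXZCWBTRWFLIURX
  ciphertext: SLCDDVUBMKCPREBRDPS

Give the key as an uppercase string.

VZQJJY

  i= 0: S-X = 21 → V
  i= 1: L-M = 25 → Z
  i= 2: C-M = 16 → Q
  i= 3: D-U =  9 → J
  i= 4: D-U =  9 → J
  i= 5: V-X = 24 → Y
  i= 6: U-Z = 21 → V
  i= 7: B-C = 25 → Z
  i= 8: M-W = 16 → Q
  i= 9: K-B =  9 → J
  i=10: C-T =  9 → J
  i=11: P-R = 24 → Y
  i=12: R-W = 21 → V
  i=13: E-F = 25 → Z
  i=14: B-L = 16 → Q
  i=15: R-I =  9 → J
  i=16: D-U =  9 → J
  i=17: P-R = 24 → Y
  i=18: S-X = 21 → V
  shifts repeat with period 6: VZQJJY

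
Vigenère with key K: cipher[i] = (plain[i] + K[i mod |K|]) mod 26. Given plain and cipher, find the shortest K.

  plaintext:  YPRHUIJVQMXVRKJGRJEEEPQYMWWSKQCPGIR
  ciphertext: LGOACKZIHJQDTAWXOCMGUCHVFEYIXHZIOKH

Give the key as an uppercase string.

NRXTICQ

  i= 0: L-Y = 13 → N
  i= 1: G-P = 17 → R
  i= 2: O-R = 23 → X
  i= 3: A-H = 19 → T
  i= 4: C-U =  8 → I
  i= 5: K-I =  2 → C
  i= 6: Z-J = 16 → Q
  i= 7: I-V = 13 → N
  i= 8: H-Q = 17 → R
  i= 9: J-M = 23 → X
  i=10: Q-X = 19 → T
  i=11: D-V =  8 → I
  i=12: T-R =  2 → C
  i=13: A-K = 16 → Q
  i=14: W-J = 13 → N
  i=15: X-G = 17 → R
  i=16: O-R = 23 → X
  i=17: C-J = 19 → T
  i=18: M-E =  8 → I
  i=19: G-E =  2 → C
  i=20: U-E = 16 → Q
  i=21: C-P = 13 → N
  i=22: H-Q = 17 → R
  i=23: V-Y = 23 → X
  i=24: F-M = 19 → T
  i=25: E-W =  8 → I
  i=26: Y-W =  2 → C
  i=27: I-S = 16 → Q
  i=28: X-K = 13 → N
  i=29: H-Q = 17 → R
  i=30: Z-C = 23 → X
  i=31: I-P = 19 → T
  i=32: O-G =  8 → I
  i=33: K-I =  2 → C
  i=34: H-R = 16 → Q
  shifts repeat with period 7: NRXTICQ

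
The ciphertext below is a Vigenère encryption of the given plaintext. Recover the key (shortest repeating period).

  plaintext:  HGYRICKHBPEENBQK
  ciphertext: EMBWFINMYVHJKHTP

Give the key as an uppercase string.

XGDF

  i= 0: E-H = 23 → X
  i= 1: M-G =  6 → G
  i= 2: B-Y =  3 → D
  i= 3: W-R =  5 → F
  i= 4: F-I = 23 → X
  i= 5: I-C =  6 → G
  i= 6: N-K =  3 → D
  i= 7: M-H =  5 → F
  i= 8: Y-B = 23 → X
  i= 9: V-P =  6 → G
  i=10: H-E =  3 → D
  i=11: J-E =  5 → F
  i=12: K-N = 23 → X
  i=13: H-B =  6 → G
  i=14: T-Q =  3 → D
  i=15: P-K =  5 → F
  shifts repeat with period 4: XGDF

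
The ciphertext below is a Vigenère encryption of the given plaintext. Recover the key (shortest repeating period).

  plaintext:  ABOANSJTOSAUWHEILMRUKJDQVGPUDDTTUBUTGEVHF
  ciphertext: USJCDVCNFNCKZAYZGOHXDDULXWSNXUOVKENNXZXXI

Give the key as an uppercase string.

  i= 0: U-A = 20 → U
  i= 1: S-B = 17 → R
  i= 2: J-O = 21 → V
  i= 3: C-A =  2 → C
  i= 4: D-N = 16 → Q
  i= 5: V-S =  3 → D
  i= 6: C-J = 19 → T
  i= 7: N-T = 20 → U
  i= 8: F-O = 17 → R
  i= 9: N-S = 21 → V
  i=10: C-A =  2 → C
  i=11: K-U = 16 → Q
  i=12: Z-W =  3 → D
  i=13: A-H = 19 → T
  i=14: Y-E = 20 → U
  i=15: Z-I = 17 → R
  i=16: G-L = 21 → V
  i=17: O-M =  2 → C
  i=18: H-R = 16 → Q
  i=19: X-U =  3 → D
  i=20: D-K = 19 → T
  i=21: D-J = 20 → U
  i=22: U-D = 17 → R
  i=23: L-Q = 21 → V
  i=24: X-V =  2 → C
  i=25: W-G = 16 → Q
  i=26: S-P =  3 → D
  i=27: N-U = 19 → T
  i=28: X-D = 20 → U
  i=29: U-D = 17 → R
  i=30: O-T = 21 → V
  i=31: V-T =  2 → C
  i=32: K-U = 16 → Q
  i=33: E-B =  3 → D
  i=34: N-U = 19 → T
  i=35: N-T = 20 → U
  i=36: X-G = 17 → R
  i=37: Z-E = 21 → V
  i=38: X-V =  2 → C
  i=39: X-H = 16 → Q
  i=40: I-F =  3 → D
  shifts repeat with period 7: URVCQDT

URVCQDT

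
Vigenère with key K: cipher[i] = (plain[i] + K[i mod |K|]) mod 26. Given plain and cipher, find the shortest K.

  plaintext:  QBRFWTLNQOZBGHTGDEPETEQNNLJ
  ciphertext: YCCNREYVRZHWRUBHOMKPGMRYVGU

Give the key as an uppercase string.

IBLIVLN

  i= 0: Y-Q =  8 → I
  i= 1: C-B =  1 → B
  i= 2: C-R = 11 → L
  i= 3: N-F =  8 → I
  i= 4: R-W = 21 → V
  i= 5: E-T = 11 → L
  i= 6: Y-L = 13 → N
  i= 7: V-N =  8 → I
  i= 8: R-Q =  1 → B
  i= 9: Z-O = 11 → L
  i=10: H-Z =  8 → I
  i=11: W-B = 21 → V
  i=12: R-G = 11 → L
  i=13: U-H = 13 → N
  i=14: B-T =  8 → I
  i=15: H-G =  1 → B
  i=16: O-D = 11 → L
  i=17: M-E =  8 → I
  i=18: K-P = 21 → V
  i=19: P-E = 11 → L
  i=20: G-T = 13 → N
  i=21: M-E =  8 → I
  i=22: R-Q =  1 → B
  i=23: Y-N = 11 → L
  i=24: V-N =  8 → I
  i=25: G-L = 21 → V
  i=26: U-J = 11 → L
  shifts repeat with period 7: IBLIVLN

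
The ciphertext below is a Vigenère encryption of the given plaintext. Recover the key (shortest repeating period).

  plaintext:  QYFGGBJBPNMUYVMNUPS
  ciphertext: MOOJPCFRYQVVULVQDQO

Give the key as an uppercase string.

WQJDJB

  i= 0: M-Q = 22 → W
  i= 1: O-Y = 16 → Q
  i= 2: O-F =  9 → J
  i= 3: J-G =  3 → D
  i= 4: P-G =  9 → J
  i= 5: C-B =  1 → B
  i= 6: F-J = 22 → W
  i= 7: R-B = 16 → Q
  i= 8: Y-P =  9 → J
  i= 9: Q-N =  3 → D
  i=10: V-M =  9 → J
  i=11: V-U =  1 → B
  i=12: U-Y = 22 → W
  i=13: L-V = 16 → Q
  i=14: V-M =  9 → J
  i=15: Q-N =  3 → D
  i=16: D-U =  9 → J
  i=17: Q-P =  1 → B
  i=18: O-S = 22 → W
  shifts repeat with period 6: WQJDJB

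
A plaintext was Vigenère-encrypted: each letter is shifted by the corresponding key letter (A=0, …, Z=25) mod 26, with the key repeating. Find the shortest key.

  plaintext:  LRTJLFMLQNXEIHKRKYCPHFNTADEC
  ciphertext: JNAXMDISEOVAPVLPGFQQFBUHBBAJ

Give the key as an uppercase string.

YWHOB

  i= 0: J-L = 24 → Y
  i= 1: N-R = 22 → W
  i= 2: A-T =  7 → H
  i= 3: X-J = 14 → O
  i= 4: M-L =  1 → B
  i= 5: D-F = 24 → Y
  i= 6: I-M = 22 → W
  i= 7: S-L =  7 → H
  i= 8: E-Q = 14 → O
  i= 9: O-N =  1 → B
  i=10: V-X = 24 → Y
  i=11: A-E = 22 → W
  i=12: P-I =  7 → H
  i=13: V-H = 14 → O
  i=14: L-K =  1 → B
  i=15: P-R = 24 → Y
  i=16: G-K = 22 → W
  i=17: F-Y =  7 → H
  i=18: Q-C = 14 → O
  i=19: Q-P =  1 → B
  i=20: F-H = 24 → Y
  i=21: B-F = 22 → W
  i=22: U-N =  7 → H
  i=23: H-T = 14 → O
  i=24: B-A =  1 → B
  i=25: B-D = 24 → Y
  i=26: A-E = 22 → W
  i=27: J-C =  7 → H
  shifts repeat with period 5: YWHOB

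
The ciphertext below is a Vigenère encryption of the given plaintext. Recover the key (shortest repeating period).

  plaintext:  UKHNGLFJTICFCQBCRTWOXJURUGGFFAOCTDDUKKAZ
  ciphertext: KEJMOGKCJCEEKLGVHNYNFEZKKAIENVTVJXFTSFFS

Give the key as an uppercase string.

  i= 0: K-U = 16 → Q
  i= 1: E-K = 20 → U
  i= 2: J-H =  2 → C
  i= 3: M-N = 25 → Z
  i= 4: O-G =  8 → I
  i= 5: G-L = 21 → V
  i= 6: K-F =  5 → F
  i= 7: C-J = 19 → T
  i= 8: J-T = 16 → Q
  i= 9: C-I = 20 → U
  i=10: E-C =  2 → C
  i=11: E-F = 25 → Z
  i=12: K-C =  8 → I
  i=13: L-Q = 21 → V
  i=14: G-B =  5 → F
  i=15: V-C = 19 → T
  i=16: H-R = 16 → Q
  i=17: N-T = 20 → U
  i=18: Y-W =  2 → C
  i=19: N-O = 25 → Z
  i=20: F-X =  8 → I
  i=21: E-J = 21 → V
  i=22: Z-U =  5 → F
  i=23: K-R = 19 → T
  i=24: K-U = 16 → Q
  i=25: A-G = 20 → U
  i=26: I-G =  2 → C
  i=27: E-F = 25 → Z
  i=28: N-F =  8 → I
  i=29: V-A = 21 → V
  i=30: T-O =  5 → F
  i=31: V-C = 19 → T
  i=32: J-T = 16 → Q
  i=33: X-D = 20 → U
  i=34: F-D =  2 → C
  i=35: T-U = 25 → Z
  i=36: S-K =  8 → I
  i=37: F-K = 21 → V
  i=38: F-A =  5 → F
  i=39: S-Z = 19 → T
  shifts repeat with period 8: QUCZIVFT

QUCZIVFT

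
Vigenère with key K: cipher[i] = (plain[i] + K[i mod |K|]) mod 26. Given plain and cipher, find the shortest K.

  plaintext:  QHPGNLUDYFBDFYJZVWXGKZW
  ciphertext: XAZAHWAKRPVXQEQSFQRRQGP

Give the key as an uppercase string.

HTKUULG

  i= 0: X-Q =  7 → H
  i= 1: A-H = 19 → T
  i= 2: Z-P = 10 → K
  i= 3: A-G = 20 → U
  i= 4: H-N = 20 → U
  i= 5: W-L = 11 → L
  i= 6: A-U =  6 → G
  i= 7: K-D =  7 → H
  i= 8: R-Y = 19 → T
  i= 9: P-F = 10 → K
  i=10: V-B = 20 → U
  i=11: X-D = 20 → U
  i=12: Q-F = 11 → L
  i=13: E-Y =  6 → G
  i=14: Q-J =  7 → H
  i=15: S-Z = 19 → T
  i=16: F-V = 10 → K
  i=17: Q-W = 20 → U
  i=18: R-X = 20 → U
  i=19: R-G = 11 → L
  i=20: Q-K =  6 → G
  i=21: G-Z =  7 → H
  i=22: P-W = 19 → T
  shifts repeat with period 7: HTKUULG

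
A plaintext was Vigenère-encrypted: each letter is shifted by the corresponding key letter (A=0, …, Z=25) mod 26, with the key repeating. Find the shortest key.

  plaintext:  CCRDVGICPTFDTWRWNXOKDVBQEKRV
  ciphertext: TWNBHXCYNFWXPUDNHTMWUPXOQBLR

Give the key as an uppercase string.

  i= 0: T-C = 17 → R
  i= 1: W-C = 20 → U
  i= 2: N-R = 22 → W
  i= 3: B-D = 24 → Y
  i= 4: H-V = 12 → M
  i= 5: X-G = 17 → R
  i= 6: C-I = 20 → U
  i= 7: Y-C = 22 → W
  i= 8: N-P = 24 → Y
  i= 9: F-T = 12 → M
  i=10: W-F = 17 → R
  i=11: X-D = 20 → U
  i=12: P-T = 22 → W
  i=13: U-W = 24 → Y
  i=14: D-R = 12 → M
  i=15: N-W = 17 → R
  i=16: H-N = 20 → U
  i=17: T-X = 22 → W
  i=18: M-O = 24 → Y
  i=19: W-K = 12 → M
  i=20: U-D = 17 → R
  i=21: P-V = 20 → U
  i=22: X-B = 22 → W
  i=23: O-Q = 24 → Y
  i=24: Q-E = 12 → M
  i=25: B-K = 17 → R
  i=26: L-R = 20 → U
  i=27: R-V = 22 → W
  shifts repeat with period 5: RUWYM

RUWYM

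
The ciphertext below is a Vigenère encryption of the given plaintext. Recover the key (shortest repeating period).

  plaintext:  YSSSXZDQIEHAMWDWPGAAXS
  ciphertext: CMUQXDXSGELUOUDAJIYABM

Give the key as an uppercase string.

  i= 0: C-Y =  4 → E
  i= 1: M-S = 20 → U
  i= 2: U-S =  2 → C
  i= 3: Q-S = 24 → Y
  i= 4: X-X =  0 → A
  i= 5: D-Z =  4 → E
  i= 6: X-D = 20 → U
  i= 7: S-Q =  2 → C
  i= 8: G-I = 24 → Y
  i= 9: E-E =  0 → A
  i=10: L-H =  4 → E
  i=11: U-A = 20 → U
  i=12: O-M =  2 → C
  i=13: U-W = 24 → Y
  i=14: D-D =  0 → A
  i=15: A-W =  4 → E
  i=16: J-P = 20 → U
  i=17: I-G =  2 → C
  i=18: Y-A = 24 → Y
  i=19: A-A =  0 → A
  i=20: B-X =  4 → E
  i=21: M-S = 20 → U
  shifts repeat with period 5: EUCYA

EUCYA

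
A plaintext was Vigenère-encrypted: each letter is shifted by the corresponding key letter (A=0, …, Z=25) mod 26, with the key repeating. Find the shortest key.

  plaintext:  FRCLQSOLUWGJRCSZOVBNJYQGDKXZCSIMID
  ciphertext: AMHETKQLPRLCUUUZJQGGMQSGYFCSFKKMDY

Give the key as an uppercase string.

  i= 0: A-F = 21 → V
  i= 1: M-R = 21 → V
  i= 2: H-C =  5 → F
  i= 3: E-L = 19 → T
  i= 4: T-Q =  3 → D
  i= 5: K-S = 18 → S
  i= 6: Q-O =  2 → C
  i= 7: L-L =  0 → A
  i= 8: P-U = 21 → V
  i= 9: R-W = 21 → V
  i=10: L-G =  5 → F
  i=11: C-J = 19 → T
  i=12: U-R =  3 → D
  i=13: U-C = 18 → S
  i=14: U-S =  2 → C
  i=15: Z-Z =  0 → A
  i=16: J-O = 21 → V
  i=17: Q-V = 21 → V
  i=18: G-B =  5 → F
  i=19: G-N = 19 → T
  i=20: M-J =  3 → D
  i=21: Q-Y = 18 → S
  i=22: S-Q =  2 → C
  i=23: G-G =  0 → A
  i=24: Y-D = 21 → V
  i=25: F-K = 21 → V
  i=26: C-X =  5 → F
  i=27: S-Z = 19 → T
  i=28: F-C =  3 → D
  i=29: K-S = 18 → S
  i=30: K-I =  2 → C
  i=31: M-M =  0 → A
  i=32: D-I = 21 → V
  i=33: Y-D = 21 → V
  shifts repeat with period 8: VVFTDSCA

VVFTDSCA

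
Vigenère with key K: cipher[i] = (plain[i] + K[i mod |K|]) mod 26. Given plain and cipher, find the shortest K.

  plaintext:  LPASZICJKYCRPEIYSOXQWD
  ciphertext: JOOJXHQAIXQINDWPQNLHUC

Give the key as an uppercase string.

  i= 0: J-L = 24 → Y
  i= 1: O-P = 25 → Z
  i= 2: O-A = 14 → O
  i= 3: J-S = 17 → R
  i= 4: X-Z = 24 → Y
  i= 5: H-I = 25 → Z
  i= 6: Q-C = 14 → O
  i= 7: A-J = 17 → R
  i= 8: I-K = 24 → Y
  i= 9: X-Y = 25 → Z
  i=10: Q-C = 14 → O
  i=11: I-R = 17 → R
  i=12: N-P = 24 → Y
  i=13: D-E = 25 → Z
  i=14: W-I = 14 → O
  i=15: P-Y = 17 → R
  i=16: Q-S = 24 → Y
  i=17: N-O = 25 → Z
  i=18: L-X = 14 → O
  i=19: H-Q = 17 → R
  i=20: U-W = 24 → Y
  i=21: C-D = 25 → Z
  shifts repeat with period 4: YZOR

YZOR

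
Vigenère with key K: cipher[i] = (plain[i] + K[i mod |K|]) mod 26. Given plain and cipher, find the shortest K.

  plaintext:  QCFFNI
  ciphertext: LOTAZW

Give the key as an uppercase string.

VMO

  i= 0: L-Q = 21 → V
  i= 1: O-C = 12 → M
  i= 2: T-F = 14 → O
  i= 3: A-F = 21 → V
  i= 4: Z-N = 12 → M
  i= 5: W-I = 14 → O
  shifts repeat with period 3: VMO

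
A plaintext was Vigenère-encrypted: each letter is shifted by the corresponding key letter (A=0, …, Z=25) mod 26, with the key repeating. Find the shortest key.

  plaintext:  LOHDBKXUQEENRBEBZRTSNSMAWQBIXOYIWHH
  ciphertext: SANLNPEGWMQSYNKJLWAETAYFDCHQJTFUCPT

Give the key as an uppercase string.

HMGIMF

  i= 0: S-L =  7 → H
  i= 1: A-O = 12 → M
  i= 2: N-H =  6 → G
  i= 3: L-D =  8 → I
  i= 4: N-B = 12 → M
  i= 5: P-K =  5 → F
  i= 6: E-X =  7 → H
  i= 7: G-U = 12 → M
  i= 8: W-Q =  6 → G
  i= 9: M-E =  8 → I
  i=10: Q-E = 12 → M
  i=11: S-N =  5 → F
  i=12: Y-R =  7 → H
  i=13: N-B = 12 → M
  i=14: K-E =  6 → G
  i=15: J-B =  8 → I
  i=16: L-Z = 12 → M
  i=17: W-R =  5 → F
  i=18: A-T =  7 → H
  i=19: E-S = 12 → M
  i=20: T-N =  6 → G
  i=21: A-S =  8 → I
  i=22: Y-M = 12 → M
  i=23: F-A =  5 → F
  i=24: D-W =  7 → H
  i=25: C-Q = 12 → M
  i=26: H-B =  6 → G
  i=27: Q-I =  8 → I
  i=28: J-X = 12 → M
  i=29: T-O =  5 → F
  i=30: F-Y =  7 → H
  i=31: U-I = 12 → M
  i=32: C-W =  6 → G
  i=33: P-H =  8 → I
  i=34: T-H = 12 → M
  shifts repeat with period 6: HMGIMF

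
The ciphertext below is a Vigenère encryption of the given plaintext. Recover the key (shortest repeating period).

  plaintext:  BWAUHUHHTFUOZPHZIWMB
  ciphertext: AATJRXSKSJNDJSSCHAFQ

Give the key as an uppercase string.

ZETPKDLD

  i= 0: A-B = 25 → Z
  i= 1: A-W =  4 → E
  i= 2: T-A = 19 → T
  i= 3: J-U = 15 → P
  i= 4: R-H = 10 → K
  i= 5: X-U =  3 → D
  i= 6: S-H = 11 → L
  i= 7: K-H =  3 → D
  i= 8: S-T = 25 → Z
  i= 9: J-F =  4 → E
  i=10: N-U = 19 → T
  i=11: D-O = 15 → P
  i=12: J-Z = 10 → K
  i=13: S-P =  3 → D
  i=14: S-H = 11 → L
  i=15: C-Z =  3 → D
  i=16: H-I = 25 → Z
  i=17: A-W =  4 → E
  i=18: F-M = 19 → T
  i=19: Q-B = 15 → P
  shifts repeat with period 8: ZETPKDLD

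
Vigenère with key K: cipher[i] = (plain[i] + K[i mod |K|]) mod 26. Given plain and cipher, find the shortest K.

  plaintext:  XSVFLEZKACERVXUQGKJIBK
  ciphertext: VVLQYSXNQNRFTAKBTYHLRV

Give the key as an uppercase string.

YDQLNO

  i= 0: V-X = 24 → Y
  i= 1: V-S =  3 → D
  i= 2: L-V = 16 → Q
  i= 3: Q-F = 11 → L
  i= 4: Y-L = 13 → N
  i= 5: S-E = 14 → O
  i= 6: X-Z = 24 → Y
  i= 7: N-K =  3 → D
  i= 8: Q-A = 16 → Q
  i= 9: N-C = 11 → L
  i=10: R-E = 13 → N
  i=11: F-R = 14 → O
  i=12: T-V = 24 → Y
  i=13: A-X =  3 → D
  i=14: K-U = 16 → Q
  i=15: B-Q = 11 → L
  i=16: T-G = 13 → N
  i=17: Y-K = 14 → O
  i=18: H-J = 24 → Y
  i=19: L-I =  3 → D
  i=20: R-B = 16 → Q
  i=21: V-K = 11 → L
  shifts repeat with period 6: YDQLNO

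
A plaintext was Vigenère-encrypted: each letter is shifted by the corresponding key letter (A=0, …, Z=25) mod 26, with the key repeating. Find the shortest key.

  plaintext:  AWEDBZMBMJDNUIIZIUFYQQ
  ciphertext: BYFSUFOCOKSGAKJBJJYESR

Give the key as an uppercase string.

BCBPTGC

  i= 0: B-A =  1 → B
  i= 1: Y-W =  2 → C
  i= 2: F-E =  1 → B
  i= 3: S-D = 15 → P
  i= 4: U-B = 19 → T
  i= 5: F-Z =  6 → G
  i= 6: O-M =  2 → C
  i= 7: C-B =  1 → B
  i= 8: O-M =  2 → C
  i= 9: K-J =  1 → B
  i=10: S-D = 15 → P
  i=11: G-N = 19 → T
  i=12: A-U =  6 → G
  i=13: K-I =  2 → C
  i=14: J-I =  1 → B
  i=15: B-Z =  2 → C
  i=16: J-I =  1 → B
  i=17: J-U = 15 → P
  i=18: Y-F = 19 → T
  i=19: E-Y =  6 → G
  i=20: S-Q =  2 → C
  i=21: R-Q =  1 → B
  shifts repeat with period 7: BCBPTGC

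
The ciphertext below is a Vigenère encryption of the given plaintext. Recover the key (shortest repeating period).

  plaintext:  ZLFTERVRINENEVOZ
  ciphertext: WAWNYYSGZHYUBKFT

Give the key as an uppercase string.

  i= 0: W-Z = 23 → X
  i= 1: A-L = 15 → P
  i= 2: W-F = 17 → R
  i= 3: N-T = 20 → U
  i= 4: Y-E = 20 → U
  i= 5: Y-R =  7 → H
  i= 6: S-V = 23 → X
  i= 7: G-R = 15 → P
  i= 8: Z-I = 17 → R
  i= 9: H-N = 20 → U
  i=10: Y-E = 20 → U
  i=11: U-N =  7 → H
  i=12: B-E = 23 → X
  i=13: K-V = 15 → P
  i=14: F-O = 17 → R
  i=15: T-Z = 20 → U
  shifts repeat with period 6: XPRUUH

XPRUUH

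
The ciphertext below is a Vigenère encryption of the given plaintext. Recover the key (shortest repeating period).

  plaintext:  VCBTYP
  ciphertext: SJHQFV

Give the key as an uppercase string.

  i= 0: S-V = 23 → X
  i= 1: J-C =  7 → H
  i= 2: H-B =  6 → G
  i= 3: Q-T = 23 → X
  i= 4: F-Y =  7 → H
  i= 5: V-P =  6 → G
  shifts repeat with period 3: XHG

XHG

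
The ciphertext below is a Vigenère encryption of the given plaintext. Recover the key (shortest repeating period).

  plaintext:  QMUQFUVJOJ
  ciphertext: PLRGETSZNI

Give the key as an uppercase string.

  i= 0: P-Q = 25 → Z
  i= 1: L-M = 25 → Z
  i= 2: R-U = 23 → X
  i= 3: G-Q = 16 → Q
  i= 4: E-F = 25 → Z
  i= 5: T-U = 25 → Z
  i= 6: S-V = 23 → X
  i= 7: Z-J = 16 → Q
  i= 8: N-O = 25 → Z
  i= 9: I-J = 25 → Z
  shifts repeat with period 4: ZZXQ

ZZXQ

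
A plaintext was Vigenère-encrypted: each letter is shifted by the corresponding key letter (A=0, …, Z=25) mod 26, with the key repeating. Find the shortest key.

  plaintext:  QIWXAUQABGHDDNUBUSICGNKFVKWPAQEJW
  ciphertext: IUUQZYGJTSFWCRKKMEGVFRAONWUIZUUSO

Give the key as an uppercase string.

SMYTZEQJ

  i= 0: I-Q = 18 → S
  i= 1: U-I = 12 → M
  i= 2: U-W = 24 → Y
  i= 3: Q-X = 19 → T
  i= 4: Z-A = 25 → Z
  i= 5: Y-U =  4 → E
  i= 6: G-Q = 16 → Q
  i= 7: J-A =  9 → J
  i= 8: T-B = 18 → S
  i= 9: S-G = 12 → M
  i=10: F-H = 24 → Y
  i=11: W-D = 19 → T
  i=12: C-D = 25 → Z
  i=13: R-N =  4 → E
  i=14: K-U = 16 → Q
  i=15: K-B =  9 → J
  i=16: M-U = 18 → S
  i=17: E-S = 12 → M
  i=18: G-I = 24 → Y
  i=19: V-C = 19 → T
  i=20: F-G = 25 → Z
  i=21: R-N =  4 → E
  i=22: A-K = 16 → Q
  i=23: O-F =  9 → J
  i=24: N-V = 18 → S
  i=25: W-K = 12 → M
  i=26: U-W = 24 → Y
  i=27: I-P = 19 → T
  i=28: Z-A = 25 → Z
  i=29: U-Q =  4 → E
  i=30: U-E = 16 → Q
  i=31: S-J =  9 → J
  i=32: O-W = 18 → S
  shifts repeat with period 8: SMYTZEQJ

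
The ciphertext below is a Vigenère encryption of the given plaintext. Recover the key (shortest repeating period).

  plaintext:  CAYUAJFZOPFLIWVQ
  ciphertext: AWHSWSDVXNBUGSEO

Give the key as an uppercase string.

  i= 0: A-C = 24 → Y
  i= 1: W-A = 22 → W
  i= 2: H-Y =  9 → J
  i= 3: S-U = 24 → Y
  i= 4: W-A = 22 → W
  i= 5: S-J =  9 → J
  i= 6: D-F = 24 → Y
  i= 7: V-Z = 22 → W
  i= 8: X-O =  9 → J
  i= 9: N-P = 24 → Y
  i=10: B-F = 22 → W
  i=11: U-L =  9 → J
  i=12: G-I = 24 → Y
  i=13: S-W = 22 → W
  i=14: E-V =  9 → J
  i=15: O-Q = 24 → Y
  shifts repeat with period 3: YWJ

YWJ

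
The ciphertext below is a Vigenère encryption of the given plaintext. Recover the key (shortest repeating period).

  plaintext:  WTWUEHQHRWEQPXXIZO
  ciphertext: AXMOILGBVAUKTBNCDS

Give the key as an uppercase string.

  i= 0: A-W =  4 → E
  i= 1: X-T =  4 → E
  i= 2: M-W = 16 → Q
  i= 3: O-U = 20 → U
  i= 4: I-E =  4 → E
  i= 5: L-H =  4 → E
  i= 6: G-Q = 16 → Q
  i= 7: B-H = 20 → U
  i= 8: V-R =  4 → E
  i= 9: A-W =  4 → E
  i=10: U-E = 16 → Q
  i=11: K-Q = 20 → U
  i=12: T-P =  4 → E
  i=13: B-X =  4 → E
  i=14: N-X = 16 → Q
  i=15: C-I = 20 → U
  i=16: D-Z =  4 → E
  i=17: S-O =  4 → E
  shifts repeat with period 4: EEQU

EEQU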